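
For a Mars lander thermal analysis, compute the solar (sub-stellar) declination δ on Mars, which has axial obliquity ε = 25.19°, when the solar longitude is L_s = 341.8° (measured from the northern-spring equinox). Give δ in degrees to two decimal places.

sin δ = sin ε · sin L_s = sin 25.19° × sin 341.8° = -0.132936.
δ = arcsin(-0.132936) = -7.64°.

δ = -7.64°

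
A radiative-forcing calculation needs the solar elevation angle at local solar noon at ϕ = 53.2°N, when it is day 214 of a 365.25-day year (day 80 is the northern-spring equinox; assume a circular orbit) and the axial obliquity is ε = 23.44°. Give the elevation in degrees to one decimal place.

Solar longitude: L_s = 360° × (214 − 80)/365.25 = 132.074°.
sin δ = sin 23.44° × sin 132.074° = 0.29527, so δ = +17.174°.
At local noon the hour angle is zero, so the zenith angle equals |ϕ − δ| = |+53.2° − (+17.174°)| = 36.026°.
Elevation = 90° − 36.026° = 54.0°.

54.0°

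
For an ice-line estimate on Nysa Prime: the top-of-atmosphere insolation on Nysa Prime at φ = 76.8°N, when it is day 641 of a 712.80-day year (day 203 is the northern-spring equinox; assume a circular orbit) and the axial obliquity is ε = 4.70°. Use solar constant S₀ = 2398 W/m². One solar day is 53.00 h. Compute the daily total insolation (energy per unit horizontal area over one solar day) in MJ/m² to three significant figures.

Solar longitude: λ_s = 360° × (641 − 203)/712.80 = 221.212°.
sin δ = sin 4.70° × sin 221.212° = -0.05399, so δ = -3.095°.
cos H₀ = −tan(+76.8°) tan(-3.095°) = 0.2305, H₀ = 1.3382 rad.
Bracket: H₀ sin φ sin δ + cos φ cos δ sin H₀ = 1.3382×0.97358×-0.05399 + 0.22835×0.99854×0.97307 = -0.070341 + 0.221876 = 0.151535.
Q̄ = (S₀/π) × [bracket] = (2398/π) × 0.151535 = 115.67 W/m².
Daily total = Q̄ × 53.00 h × 3600 s/h = 115.67 × 53.00 × 3600 / 10⁶ = 22.07 MJ/m².

22.1 MJ/m²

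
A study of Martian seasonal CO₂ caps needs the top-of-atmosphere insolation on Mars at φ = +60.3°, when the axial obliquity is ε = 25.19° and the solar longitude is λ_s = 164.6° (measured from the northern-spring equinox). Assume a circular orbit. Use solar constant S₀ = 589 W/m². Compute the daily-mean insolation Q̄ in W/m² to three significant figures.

Q̄ ≈ 123 W/m²

Solar declination: sin δ = sin ε · sin λ_s = sin 25.19° × sin 164.6° = 0.11303, so δ = +6.490°.
cos H₀ = −tan(+60.3°) tan(+6.490°) = -0.1994, H₀ = 1.7716 rad.
Bracket: H₀ sin φ sin δ + cos φ cos δ sin H₀ = 1.7716×0.86863×0.11303 + 0.49546×0.99359×0.97991 = 0.173938 + 0.482394 = 0.656332.
Q̄ = (S₀/π) × [bracket] = (589/π) × 0.656332 = 123.1 W/m².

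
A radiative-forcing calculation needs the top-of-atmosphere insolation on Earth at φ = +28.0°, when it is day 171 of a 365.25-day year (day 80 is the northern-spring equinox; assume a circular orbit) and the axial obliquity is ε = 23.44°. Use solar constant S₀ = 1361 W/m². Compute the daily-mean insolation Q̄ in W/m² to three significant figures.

Q̄ ≈ 487 W/m²

Solar longitude: λ_s = 360° × (171 − 80)/365.25 = 89.692°.
sin δ = sin 23.44° × sin 89.692° = 0.39778, so δ = +23.440°.
cos H₀ = −tan(+28.0°) tan(+23.440°) = -0.2305, H₀ = 1.8034 rad.
Bracket: H₀ sin φ sin δ + cos φ cos δ sin H₀ = 1.8034×0.46947×0.39778 + 0.88295×0.91748×0.97307 = 0.336777 + 0.788273 = 1.125050.
Q̄ = (S₀/π) × [bracket] = (1361/π) × 1.125050 = 487.4 W/m².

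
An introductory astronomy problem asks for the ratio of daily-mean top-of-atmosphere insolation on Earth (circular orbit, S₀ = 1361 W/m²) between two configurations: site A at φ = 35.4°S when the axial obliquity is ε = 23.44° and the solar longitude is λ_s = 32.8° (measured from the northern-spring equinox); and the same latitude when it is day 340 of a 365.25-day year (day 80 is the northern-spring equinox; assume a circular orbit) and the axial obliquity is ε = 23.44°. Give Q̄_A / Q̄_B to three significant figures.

Q̄_A / Q̄_B ≈ 0.536

— Configuration A (φ=-35.4°):
Solar declination: sin δ = sin ε · sin λ_s = sin 23.44° × sin 32.8° = 0.21549, so δ = +12.444°.
cos H₀ = −tan(-35.4°) tan(+12.444°) = 0.1568, H₀ = 1.4133 rad.
Bracket: H₀ sin φ sin δ + cos φ cos δ sin H₀ = 1.4133×-0.57928×0.21549 + 0.81513×0.97651×0.98763 = -0.176421 + 0.786136 = 0.609715.
Q̄ = (S₀/π) × [bracket] = (1361/π) × 0.609715 = 264.14 W/m².
— Configuration B (φ=-35.4°):
Solar longitude: λ_s = 360° × (340 − 80)/365.25 = 256.263°.
sin δ = sin 23.44° × sin 256.263° = -0.38641, so δ = -22.731°.
cos H₀ = −tan(-35.4°) tan(-22.731°) = -0.2977, H₀ = 1.8731 rad.
Bracket: H₀ sin φ sin δ + cos φ cos δ sin H₀ = 1.8731×-0.57928×-0.38641 + 0.81513×0.92233×0.95465 = 0.419274 + 0.717724 = 1.136998.
Q̄ = (S₀/π) × [bracket] = (1361/π) × 1.136998 = 492.57 W/m².
Ratio Q̄_A / Q̄_B = 264.14 / 492.57 = 0.5362.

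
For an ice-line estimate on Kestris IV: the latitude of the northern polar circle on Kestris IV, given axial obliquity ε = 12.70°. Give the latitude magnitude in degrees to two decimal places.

77.30°

The polar circle is the lowest latitude that experiences at least one full rotation of continuous daylight at the northern-summer solstice; it lies at |ϕ| = 90° − ε = 90° − 12.70° = 77.30°.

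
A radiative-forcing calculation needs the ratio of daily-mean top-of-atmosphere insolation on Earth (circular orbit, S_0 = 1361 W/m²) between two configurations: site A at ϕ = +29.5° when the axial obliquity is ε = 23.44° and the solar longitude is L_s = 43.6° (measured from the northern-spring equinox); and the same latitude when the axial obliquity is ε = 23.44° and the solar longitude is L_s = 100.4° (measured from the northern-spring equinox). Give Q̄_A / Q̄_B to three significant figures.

— Configuration A (ϕ=+29.5°):
Solar declination: sin δ = sin ε · sin L_s = sin 23.44° × sin 43.6° = 0.27432, so δ = +15.922°.
cos h₀ = −tan(+29.5°) tan(+15.922°) = -0.1614, h₀ = 1.7329 rad.
Bracket: h₀ sin ϕ sin δ + cos ϕ cos δ sin h₀ = 1.7329×0.49242×0.27432 + 0.87036×0.96164×0.98689 = 0.234081 + 0.826000 = 1.060081.
Q̄ = (S_0/π) × [bracket] = (1361/π) × 1.060081 = 459.25 W/m².
— Configuration B (ϕ=+29.5°):
Solar declination: sin δ = sin ε · sin L_s = sin 23.44° × sin 100.4° = 0.39125, so δ = +23.033°.
cos h₀ = −tan(+29.5°) tan(+23.033°) = -0.2405, h₀ = 1.8137 rad.
Bracket: h₀ sin ϕ sin δ + cos ϕ cos δ sin h₀ = 1.8137×0.49242×0.39125 + 0.87036×0.92028×0.97064 = 0.349426 + 0.777458 = 1.126884.
Q̄ = (S_0/π) × [bracket] = (1361/π) × 1.126884 = 488.19 W/m².
Ratio Q̄_A / Q̄_B = 459.25 / 488.19 = 0.9407.

Q̄_A / Q̄_B ≈ 0.941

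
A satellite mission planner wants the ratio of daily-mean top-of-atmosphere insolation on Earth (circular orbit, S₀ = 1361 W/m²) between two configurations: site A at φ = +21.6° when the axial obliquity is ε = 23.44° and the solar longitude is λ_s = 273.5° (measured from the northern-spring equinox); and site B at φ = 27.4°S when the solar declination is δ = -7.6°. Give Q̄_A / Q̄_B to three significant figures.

— Configuration A (φ=+21.6°):
Solar declination: sin δ = sin ε · sin λ_s = sin 23.44° × sin 273.5° = -0.39705, so δ = -23.394°.
cos H₀ = −tan(+21.6°) tan(-23.394°) = 0.1713, H₀ = 1.3987 rad.
Bracket: H₀ sin φ sin δ + cos φ cos δ sin H₀ = 1.3987×0.36812×-0.39705 + 0.92978×0.91780×0.98522 = -0.204437 + 0.840740 = 0.636303.
Q̄ = (S₀/π) × [bracket] = (1361/π) × 0.636303 = 275.66 W/m².
— Configuration B (φ=-27.4°):
cos H₀ = −tan(-27.4°) tan(-7.600°) = -0.0692, H₀ = 1.6400 rad.
Bracket: H₀ sin φ sin δ + cos φ cos δ sin H₀ = 1.6400×-0.46020×-0.13226 + 0.88782×0.99122×0.99761 = 0.099820 + 0.877922 = 0.977742.
Q̄ = (S₀/π) × [bracket] = (1361/π) × 0.977742 = 423.58 W/m².
Ratio Q̄_A / Q̄_B = 275.66 / 423.58 = 0.6508.

Q̄_A / Q̄_B ≈ 0.651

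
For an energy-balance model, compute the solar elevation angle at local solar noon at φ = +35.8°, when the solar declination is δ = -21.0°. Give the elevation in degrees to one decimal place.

At local noon the hour angle is zero, so the zenith angle equals |φ − δ| = |+35.8° − (-21.000°)| = 56.800°.
Elevation = 90° − 56.800° = 33.2°.

33.2°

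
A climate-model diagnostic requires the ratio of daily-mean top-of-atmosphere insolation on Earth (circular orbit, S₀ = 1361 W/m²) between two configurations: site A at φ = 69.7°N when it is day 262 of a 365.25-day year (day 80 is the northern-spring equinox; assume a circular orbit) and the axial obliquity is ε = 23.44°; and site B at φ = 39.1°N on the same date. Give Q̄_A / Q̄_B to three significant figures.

Q̄_A / Q̄_B ≈ 0.453

— Configuration A (φ=+69.7°):
Solar longitude: λ_s = 360° × (262 − 80)/365.25 = 179.384°.
sin δ = sin 23.44° × sin 179.384° = 0.00428, so δ = +0.245°.
cos H₀ = −tan(+69.7°) tan(+0.245°) = -0.0116, H₀ = 1.5824 rad.
Bracket: H₀ sin φ sin δ + cos φ cos δ sin H₀ = 1.5824×0.93789×0.00428 + 0.34694×0.99999×0.99993 = 0.006352 + 0.346912 = 0.353264.
Q̄ = (S₀/π) × [bracket] = (1361/π) × 0.353264 = 153.04 W/m².
— Configuration B (φ=+39.1°):
cos H₀ = −tan(+39.1°) tan(+0.245°) = -0.0035, H₀ = 1.5743 rad.
Bracket: H₀ sin φ sin δ + cos φ cos δ sin H₀ = 1.5743×0.63068×0.00428 + 0.77605×0.99999×0.99999 = 0.004250 + 0.776034 = 0.780284.
Q̄ = (S₀/π) × [bracket] = (1361/π) × 0.780284 = 338.03 W/m².
Ratio Q̄_A / Q̄_B = 153.04 / 338.03 = 0.4527.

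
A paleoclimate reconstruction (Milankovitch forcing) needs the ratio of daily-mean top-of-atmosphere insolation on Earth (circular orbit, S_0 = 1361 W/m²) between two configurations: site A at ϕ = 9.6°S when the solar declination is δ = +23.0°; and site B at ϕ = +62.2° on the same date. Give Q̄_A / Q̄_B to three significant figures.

Q̄_A / Q̄_B ≈ 0.720

— Configuration A (ϕ=-9.6°):
cos h₀ = −tan(-9.6°) tan(+23.000°) = 0.0718, h₀ = 1.4989 rad.
Bracket: h₀ sin ϕ sin δ + cos ϕ cos δ sin h₀ = 1.4989×-0.16677×0.39073 + 0.98600×0.92050×0.99742 = -0.097671 + 0.905271 = 0.807600.
Q̄ = (S_0/π) × [bracket] = (1361/π) × 0.807600 = 349.87 W/m².
— Configuration B (ϕ=+62.2°):
cos h₀ = −tan(+62.2°) tan(+23.000°) = -0.8051, h₀ = 2.5066 rad.
Bracket: h₀ sin ϕ sin δ + cos ϕ cos δ sin h₀ = 2.5066×0.88458×0.39073 + 0.46639×0.92050×0.59316 = 0.866361 + 0.254651 = 1.121012.
Q̄ = (S_0/π) × [bracket] = (1361/π) × 1.121012 = 485.64 W/m².
Ratio Q̄_A / Q̄_B = 349.87 / 485.64 = 0.7204.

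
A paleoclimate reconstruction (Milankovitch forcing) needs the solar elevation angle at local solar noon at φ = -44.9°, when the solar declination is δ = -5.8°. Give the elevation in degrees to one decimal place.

50.9°

At local noon the hour angle is zero, so the zenith angle equals |φ − δ| = |-44.9° − (-5.800°)| = 39.100°.
Elevation = 90° − 39.100° = 50.9°.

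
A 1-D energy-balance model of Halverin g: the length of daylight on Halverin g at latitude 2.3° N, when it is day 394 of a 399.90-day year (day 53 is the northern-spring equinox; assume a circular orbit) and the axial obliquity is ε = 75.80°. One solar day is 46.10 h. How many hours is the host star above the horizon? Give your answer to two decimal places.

Solar longitude: L_s = 360° × (394 − 53)/399.90 = 306.977°.
sin δ = sin 75.80° × sin 306.977° = -0.77447, so δ = -50.757°.
cos h₀ = −tan ϕ · tan δ = −tan(+2.3°) × tan(-50.757°) = 0.0492, so h₀ = 1.5216 rad = 87.18°.
Daylight = 2h₀/(2π) × 46.10 h = (1.5216/π) × 46.10 = 22.33 h.

22.33 h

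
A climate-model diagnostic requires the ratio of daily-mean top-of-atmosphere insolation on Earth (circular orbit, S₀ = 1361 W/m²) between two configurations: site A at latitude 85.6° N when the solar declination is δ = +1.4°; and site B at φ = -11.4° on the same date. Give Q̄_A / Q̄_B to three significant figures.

— Configuration A (φ=+85.6°):
cos H₀ = −tan(+85.6°) tan(+1.400°) = -0.3176, H₀ = 1.8940 rad.
Bracket: H₀ sin φ sin δ + cos φ cos δ sin H₀ = 1.8940×0.99705×0.02443 + 0.07672×0.99970×0.94822 = 0.046134 + 0.072726 = 0.118860.
Q̄ = (S₀/π) × [bracket] = (1361/π) × 0.118860 = 51.493 W/m².
— Configuration B (φ=-11.4°):
cos H₀ = −tan(-11.4°) tan(+1.400°) = 0.0049, H₀ = 1.5659 rad.
Bracket: H₀ sin φ sin δ + cos φ cos δ sin H₀ = 1.5659×-0.19766×0.02443 + 0.98027×0.99970×0.99999 = -0.007561 + 0.979966 = 0.972405.
Q̄ = (S₀/π) × [bracket] = (1361/π) × 0.972405 = 421.27 W/m².
Ratio Q̄_A / Q̄_B = 51.493 / 421.27 = 0.1222.

Q̄_A / Q̄_B ≈ 0.122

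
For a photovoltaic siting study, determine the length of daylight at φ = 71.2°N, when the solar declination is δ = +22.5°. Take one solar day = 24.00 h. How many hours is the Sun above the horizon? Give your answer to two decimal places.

24.00 h

Sunrise equation: cos H₀ = −tan φ · tan δ = -1.2167 ≤ −1, so the Sun never sets (polar day) and H₀ = π.
Daylight = 2H₀/(2π) × 24.00 h = (3.1416/π) × 24.00 = 24.00 h.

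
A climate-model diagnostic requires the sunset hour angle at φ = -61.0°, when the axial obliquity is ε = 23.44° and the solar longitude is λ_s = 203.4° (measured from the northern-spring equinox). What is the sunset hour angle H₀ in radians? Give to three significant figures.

Solar declination: sin δ = sin ε · sin λ_s = sin 23.44° × sin 203.4° = -0.15798, so δ = -9.090°.
cos H₀ = −tan φ · tan δ = −tan(-61.0°) × tan(-9.090°) = -0.2886, so H₀ = 1.8636 rad = 106.78°.

H₀ = 1.86 rad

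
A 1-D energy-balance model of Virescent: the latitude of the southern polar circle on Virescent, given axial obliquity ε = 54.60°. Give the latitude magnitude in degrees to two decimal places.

35.40°

The polar circle is the lowest latitude that experiences at least one full rotation of continuous darkness at the northern-summer solstice; it lies at |φ| = 90° − ε = 90° − 54.60° = 35.40°.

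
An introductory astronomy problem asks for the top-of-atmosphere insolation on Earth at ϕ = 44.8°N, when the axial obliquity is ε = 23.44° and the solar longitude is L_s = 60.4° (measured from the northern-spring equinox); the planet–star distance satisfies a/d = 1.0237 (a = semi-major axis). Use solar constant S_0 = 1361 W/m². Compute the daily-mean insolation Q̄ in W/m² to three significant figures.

Q̄ ≈ 497 W/m²

Solar declination: sin δ = sin ε · sin L_s = sin 23.44° × sin 60.4° = 0.34588, so δ = +20.235°.
cos h₀ = −tan(+44.8°) tan(+20.235°) = -0.3661, h₀ = 1.9456 rad.
Bracket: h₀ sin ϕ sin δ + cos ϕ cos δ sin h₀ = 1.9456×0.70463×0.34588 + 0.70957×0.93828×0.93059 = 0.474177 + 0.619564 = 1.093741.
Inverse-square distance factor (a/d)² = 1.0237² = 1.047962.
Q̄ = (S_0/π) × 1.047962 × [bracket] = (1361/π) × 1.047962 × 1.093741 = 496.6 W/m².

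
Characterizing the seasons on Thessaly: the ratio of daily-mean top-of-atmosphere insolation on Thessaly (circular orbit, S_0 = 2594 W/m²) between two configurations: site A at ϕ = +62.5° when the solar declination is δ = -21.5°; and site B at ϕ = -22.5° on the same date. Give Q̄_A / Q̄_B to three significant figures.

— Configuration A (ϕ=+62.5°):
cos h₀ = −tan(+62.5°) tan(-21.500°) = 0.7567, h₀ = 0.7126 rad.
Bracket: h₀ sin ϕ sin δ + cos ϕ cos δ sin h₀ = 0.7126×0.88701×-0.36650 + 0.46175×0.93042×0.65377 = -0.231659 + 0.280874 = 0.049215.
Q̄ = (S_0/π) × [bracket] = (2594/π) × 0.049215 = 40.637 W/m².
— Configuration B (ϕ=-22.5°):
cos h₀ = −tan(-22.5°) tan(-21.500°) = -0.1632, h₀ = 1.7347 rad.
Bracket: h₀ sin ϕ sin δ + cos ϕ cos δ sin h₀ = 1.7347×-0.38268×-0.36650 + 0.92388×0.93042×0.98660 = 0.243296 + 0.848078 = 1.091374.
Q̄ = (S_0/π) × [bracket] = (2594/π) × 1.091374 = 901.14 W/m².
Ratio Q̄_A / Q̄_B = 40.637 / 901.14 = 0.04510.

Q̄_A / Q̄_B ≈ 0.0451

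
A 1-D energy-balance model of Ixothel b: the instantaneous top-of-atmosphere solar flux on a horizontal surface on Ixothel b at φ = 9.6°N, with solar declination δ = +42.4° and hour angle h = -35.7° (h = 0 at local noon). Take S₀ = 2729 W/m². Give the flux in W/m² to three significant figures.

1.92e+03 W/m²

cos θ_z = sin φ sin δ + cos φ cos δ cos h = 0.112453 + 0.591289 = 0.703742.
Flux = S₀ · cos θ_z = 2729 × 0.703742 = 1921 W/m².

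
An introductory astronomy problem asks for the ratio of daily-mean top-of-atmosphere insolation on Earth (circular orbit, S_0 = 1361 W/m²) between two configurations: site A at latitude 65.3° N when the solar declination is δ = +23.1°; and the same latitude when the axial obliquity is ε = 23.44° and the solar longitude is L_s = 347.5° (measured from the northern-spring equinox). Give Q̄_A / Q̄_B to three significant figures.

— Configuration A (ϕ=+65.3°):
cos h₀ = −tan(+65.3°) tan(+23.100°) = -0.9274, h₀ = 2.7581 rad.
Bracket: h₀ sin ϕ sin δ + cos ϕ cos δ sin h₀ = 2.7581×0.90851×0.39234 + 0.41787×0.91982×0.37418 = 0.983110 + 0.143822 = 1.126932.
Q̄ = (S_0/π) × [bracket] = (1361/π) × 1.126932 = 488.21 W/m².
— Configuration B (ϕ=+65.3°):
Solar declination: sin δ = sin ε · sin L_s = sin 23.44° × sin 347.5° = -0.08610, so δ = -4.939°.
cos h₀ = −tan(+65.3°) tan(-4.939°) = 0.1879, h₀ = 1.3818 rad.
Bracket: h₀ sin ϕ sin δ + cos ϕ cos δ sin h₀ = 1.3818×0.90851×-0.08610 + 0.41787×0.99629×0.98219 = -0.108088 + 0.408905 = 0.300817.
Q̄ = (S_0/π) × [bracket] = (1361/π) × 0.300817 = 130.32 W/m².
Ratio Q̄_A / Q̄_B = 488.21 / 130.32 = 3.746.

Q̄_A / Q̄_B ≈ 3.75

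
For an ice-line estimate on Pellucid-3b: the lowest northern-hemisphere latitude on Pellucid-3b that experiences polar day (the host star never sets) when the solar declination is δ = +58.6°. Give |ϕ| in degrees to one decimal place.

|ϕ| = 31.4°

Polar day requires cos h₀ = −tan ϕ tan δ ≤ −1, i.e. tan ϕ tan δ ≥ 1.
The boundary is |tan ϕ| · |tan δ| = 1, so |ϕ| = 90° − |δ| = 90° − 58.6° = 31.4° in the northern hemisphere.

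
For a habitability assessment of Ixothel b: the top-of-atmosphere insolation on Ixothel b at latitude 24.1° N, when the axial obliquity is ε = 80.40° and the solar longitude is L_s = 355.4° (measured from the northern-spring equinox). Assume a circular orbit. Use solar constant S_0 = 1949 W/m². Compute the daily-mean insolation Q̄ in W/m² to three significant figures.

Q̄ ≈ 533 W/m²

Solar declination: sin δ = sin ε · sin L_s = sin 80.40° × sin 355.4° = -0.07908, so δ = -4.535°.
cos h₀ = −tan(+24.1°) tan(-4.535°) = 0.0355, h₀ = 1.5353 rad.
Bracket: h₀ sin ϕ sin δ + cos ϕ cos δ sin h₀ = 1.5353×0.40833×-0.07908 + 0.91283×0.99687×0.99937 = -0.049576 + 0.909400 = 0.859824.
Q̄ = (S_0/π) × [bracket] = (1949/π) × 0.859824 = 533.4 W/m².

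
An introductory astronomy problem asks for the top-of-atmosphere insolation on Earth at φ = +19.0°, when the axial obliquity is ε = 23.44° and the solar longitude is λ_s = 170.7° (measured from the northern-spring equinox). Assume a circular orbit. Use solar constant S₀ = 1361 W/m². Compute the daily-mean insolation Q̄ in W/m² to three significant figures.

Q̄ ≈ 423 W/m²

Solar declination: sin δ = sin ε · sin λ_s = sin 23.44° × sin 170.7° = 0.06428, so δ = +3.686°.
cos H₀ = −tan(+19.0°) tan(+3.686°) = -0.0222, H₀ = 1.5930 rad.
Bracket: H₀ sin φ sin δ + cos φ cos δ sin H₀ = 1.5930×0.32557×0.06428 + 0.94552×0.99793×0.99975 = 0.033338 + 0.943327 = 0.976665.
Q̄ = (S₀/π) × [bracket] = (1361/π) × 0.976665 = 423.1 W/m².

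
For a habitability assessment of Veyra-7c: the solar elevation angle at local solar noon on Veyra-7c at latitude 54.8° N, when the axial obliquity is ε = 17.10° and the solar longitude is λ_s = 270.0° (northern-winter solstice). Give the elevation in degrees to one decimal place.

18.1°

Solar declination: sin δ = sin ε · sin λ_s = sin 17.10° × sin 270.0° = -0.29404, so δ = -17.100°.
At local noon the hour angle is zero, so the zenith angle equals |φ − δ| = |+54.8° − (-17.100°)| = 71.900°.
Elevation = 90° − 71.900° = 18.1°.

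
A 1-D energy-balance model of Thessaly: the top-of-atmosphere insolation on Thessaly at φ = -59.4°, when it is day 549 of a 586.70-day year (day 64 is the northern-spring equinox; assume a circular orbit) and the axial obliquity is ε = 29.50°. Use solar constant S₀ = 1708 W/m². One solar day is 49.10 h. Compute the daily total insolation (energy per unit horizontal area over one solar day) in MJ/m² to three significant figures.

117 MJ/m²

Solar longitude: λ_s = 360° × (549 − 64)/586.70 = 297.597°.
sin δ = sin 29.50° × sin 297.597° = -0.43640, so δ = -25.874°.
cos H₀ = −tan(-59.4°) tan(-25.874°) = -0.8201, H₀ = 2.5324 rad.
Bracket: H₀ sin φ sin δ + cos φ cos δ sin H₀ = 2.5324×-0.86074×-0.43640 + 0.50904×0.89975×0.57218 = 0.951238 + 0.262063 = 1.213301.
Q̄ = (S₀/π) × [bracket] = (1708/π) × 1.213301 = 659.64 W/m².
Daily total = Q̄ × 49.10 h × 3600 s/h = 659.64 × 49.10 × 3600 / 10⁶ = 116.6 MJ/m².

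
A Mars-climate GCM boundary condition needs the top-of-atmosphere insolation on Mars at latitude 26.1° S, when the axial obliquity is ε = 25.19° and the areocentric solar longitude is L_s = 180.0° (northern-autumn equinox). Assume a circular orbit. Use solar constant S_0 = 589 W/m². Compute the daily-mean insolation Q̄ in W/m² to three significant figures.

Q̄ ≈ 168 W/m²

sin δ = sin 25.19° × sin 180.0° = 0.00000, so δ = +0.000°.
cos h₀ = −tan(-26.1°) tan(+0.000°) = 0.0000, h₀ = 1.5708 rad.
Bracket: h₀ sin ϕ sin δ + cos ϕ cos δ sin h₀ = 1.5708×-0.43994×0.00000 + 0.89803×1.00000×1.00000 = -0.000000 + 0.898030 = 0.898030.
Q̄ = (S_0/π) × [bracket] = (589/π) × 0.898030 = 168.4 W/m².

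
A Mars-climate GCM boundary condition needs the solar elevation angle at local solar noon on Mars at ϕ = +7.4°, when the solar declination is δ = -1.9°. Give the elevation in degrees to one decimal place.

80.7°

At local noon the hour angle is zero, so the zenith angle equals |ϕ − δ| = |+7.4° − (-1.900°)| = 9.300°.
Elevation = 90° − 9.300° = 80.7°.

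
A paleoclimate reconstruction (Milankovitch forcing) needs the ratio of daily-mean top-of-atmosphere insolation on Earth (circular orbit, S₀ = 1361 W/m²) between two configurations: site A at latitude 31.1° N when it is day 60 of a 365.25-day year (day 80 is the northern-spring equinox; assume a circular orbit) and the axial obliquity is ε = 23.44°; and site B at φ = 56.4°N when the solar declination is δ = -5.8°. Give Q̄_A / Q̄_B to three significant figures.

— Configuration A (φ=+31.1°):
Solar longitude: λ_s = 360° × (60 − 80)/365.25 = -19.713°, i.e. -19.713° + 360° = 340.287°.
sin δ = sin 23.44° × sin 340.287° = -0.13417, so δ = -7.711°.
cos H₀ = −tan(+31.1°) tan(-7.711°) = 0.0817, H₀ = 1.4890 rad.
Bracket: H₀ sin φ sin δ + cos φ cos δ sin H₀ = 1.4890×0.51653×-0.13417 + 0.85627×0.99096×0.99666 = -0.103192 + 0.845695 = 0.742503.
Q̄ = (S₀/π) × [bracket] = (1361/π) × 0.742503 = 321.67 W/m².
— Configuration B (φ=+56.4°):
cos H₀ = −tan(+56.4°) tan(-5.800°) = 0.1529, H₀ = 1.4173 rad.
Bracket: H₀ sin φ sin δ + cos φ cos δ sin H₀ = 1.4173×0.83292×-0.10106 + 0.55339×0.99488×0.98824 = -0.119301 + 0.544082 = 0.424781.
Q̄ = (S₀/π) × [bracket] = (1361/π) × 0.424781 = 184.02 W/m².
Ratio Q̄_A / Q̄_B = 321.67 / 184.02 = 1.748.

Q̄_A / Q̄_B ≈ 1.75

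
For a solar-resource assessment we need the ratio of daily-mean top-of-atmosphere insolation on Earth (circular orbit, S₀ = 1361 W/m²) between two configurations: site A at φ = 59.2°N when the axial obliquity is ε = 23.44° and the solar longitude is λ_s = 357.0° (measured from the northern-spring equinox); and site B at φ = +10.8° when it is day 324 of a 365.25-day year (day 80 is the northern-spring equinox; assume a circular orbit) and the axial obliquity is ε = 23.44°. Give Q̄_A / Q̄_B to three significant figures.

— Configuration A (φ=+59.2°):
Solar declination: sin δ = sin ε · sin λ_s = sin 23.44° × sin 357.0° = -0.02082, so δ = -1.193°.
cos H₀ = −tan(+59.2°) tan(-1.193°) = 0.0349, H₀ = 1.5359 rad.
Bracket: H₀ sin φ sin δ + cos φ cos δ sin H₀ = 1.5359×0.85896×-0.02082 + 0.51204×0.99978×0.99939 = -0.027467 + 0.511615 = 0.484148.
Q̄ = (S₀/π) × [bracket] = (1361/π) × 0.484148 = 209.74 W/m².
— Configuration B (φ=+10.8°):
Solar longitude: λ_s = 360° × (324 − 80)/365.25 = 240.493°.
sin δ = sin 23.44° × sin 240.493° = -0.34619, so δ = -20.255°.
cos H₀ = −tan(+10.8°) tan(-20.255°) = 0.0704, H₀ = 1.5003 rad.
Bracket: H₀ sin φ sin δ + cos φ cos δ sin H₀ = 1.5003×0.18738×-0.34619 + 0.98229×0.93816×0.99752 = -0.097323 + 0.919260 = 0.821937.
Q̄ = (S₀/π) × [bracket] = (1361/π) × 0.821937 = 356.08 W/m².
Ratio Q̄_A / Q̄_B = 209.74 / 356.08 = 0.5890.

Q̄_A / Q̄_B ≈ 0.589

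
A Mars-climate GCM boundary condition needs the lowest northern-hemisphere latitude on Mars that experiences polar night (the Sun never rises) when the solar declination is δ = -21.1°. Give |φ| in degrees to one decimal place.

Polar night requires cos H₀ = −tan φ tan δ ≥ 1, i.e. tan φ tan δ ≤ −1.
The boundary is |tan φ| · |tan δ| = 1, so |φ| = 90° − |δ| = 90° − 21.1° = 68.9° in the northern hemisphere.

|φ| = 68.9°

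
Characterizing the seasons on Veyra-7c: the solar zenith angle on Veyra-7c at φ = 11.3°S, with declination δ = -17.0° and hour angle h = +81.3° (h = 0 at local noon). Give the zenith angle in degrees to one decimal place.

θ_z = 78.5°

cos θ_z = sin φ sin δ + cos φ cos δ cos h = 0.057289 + 0.141847 = 0.199136.
θ_z = arccos(0.199136) = 78.5°.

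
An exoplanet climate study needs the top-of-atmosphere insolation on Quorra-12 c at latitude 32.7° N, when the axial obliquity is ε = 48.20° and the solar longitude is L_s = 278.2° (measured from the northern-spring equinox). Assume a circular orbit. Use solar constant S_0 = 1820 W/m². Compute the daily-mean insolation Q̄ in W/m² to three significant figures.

Solar declination: sin δ = sin ε · sin L_s = sin 48.20° × sin 278.2° = -0.73785, so δ = -47.549°.
cos h₀ = −tan(+32.7°) tan(-47.549°) = 0.7018, h₀ = 0.7929 rad.
Bracket: h₀ sin ϕ sin δ + cos ϕ cos δ sin h₀ = 0.7929×0.54024×-0.73785 + 0.84151×0.67496×0.71236 = -0.316063 + 0.404610 = 0.088547.
Q̄ = (S_0/π) × [bracket] = (1820/π) × 0.088547 = 51.30 W/m².

Q̄ ≈ 51.3 W/m²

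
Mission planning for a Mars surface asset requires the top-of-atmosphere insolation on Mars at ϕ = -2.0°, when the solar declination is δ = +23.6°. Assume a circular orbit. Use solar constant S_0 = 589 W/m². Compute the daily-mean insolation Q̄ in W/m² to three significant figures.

cos h₀ = −tan(-2.0°) tan(+23.600°) = 0.0153, h₀ = 1.5555 rad.
Bracket: h₀ sin ϕ sin δ + cos ϕ cos δ sin h₀ = 1.5555×-0.03490×0.40035 + 0.99939×0.91636×0.99988 = -0.021734 + 0.915691 = 0.893957.
Q̄ = (S_0/π) × [bracket] = (589/π) × 0.893957 = 167.6 W/m².

Q̄ ≈ 168 W/m²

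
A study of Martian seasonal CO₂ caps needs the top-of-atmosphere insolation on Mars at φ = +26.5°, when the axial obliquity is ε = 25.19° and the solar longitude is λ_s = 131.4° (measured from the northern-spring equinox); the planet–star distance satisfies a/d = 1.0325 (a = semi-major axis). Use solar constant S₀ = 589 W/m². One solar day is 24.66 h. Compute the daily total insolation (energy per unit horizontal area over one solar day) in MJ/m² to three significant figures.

Solar declination: sin δ = sin ε · sin λ_s = sin 25.19° × sin 131.4° = 0.31926, so δ = +18.618°.
cos H₀ = −tan(+26.5°) tan(+18.618°) = -0.1680, H₀ = 1.7396 rad.
Bracket: H₀ sin φ sin δ + cos φ cos δ sin H₀ = 1.7396×0.44620×0.31926 + 0.89493×0.94767×0.98579 = 0.247813 + 0.836047 = 1.083860.
Inverse-square distance factor (a/d)² = 1.0325² = 1.066056.
Q̄ = (S₀/π) × 1.066056 × [bracket] = (589/π) × 1.066056 × 1.083860 = 216.63 W/m².
Daily total = Q̄ × 24.66 h × 3600 s/h = 216.63 × 24.66 × 3600 / 10⁶ = 19.23 MJ/m².

19.2 MJ/m²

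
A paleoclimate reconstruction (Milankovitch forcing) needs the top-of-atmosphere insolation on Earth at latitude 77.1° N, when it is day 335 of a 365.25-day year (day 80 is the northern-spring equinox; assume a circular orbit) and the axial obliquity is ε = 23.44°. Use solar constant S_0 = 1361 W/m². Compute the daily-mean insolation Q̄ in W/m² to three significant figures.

Q̄ ≈ 0.00 W/m²

Solar longitude: L_s = 360° × (335 − 80)/365.25 = 251.335°.
sin δ = sin 23.44° × sin 251.335° = -0.37687, so δ = -22.140°.
cos h₀ = −tan(+77.1°) tan(-22.140°) = 1.7765 ≥ 1 ⇒ polar night, h₀ = 0 and Q̄ = 0.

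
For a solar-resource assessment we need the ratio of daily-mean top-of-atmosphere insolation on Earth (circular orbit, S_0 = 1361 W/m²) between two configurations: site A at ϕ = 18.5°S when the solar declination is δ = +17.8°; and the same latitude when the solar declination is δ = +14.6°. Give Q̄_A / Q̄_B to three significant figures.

Q̄_A / Q̄_B ≈ 0.950

— Configuration A (ϕ=-18.5°):
cos h₀ = −tan(-18.5°) tan(+17.800°) = 0.1074, h₀ = 1.4632 rad.
Bracket: h₀ sin ϕ sin δ + cos ϕ cos δ sin h₀ = 1.4632×-0.31730×0.30570 + 0.94832×0.95213×0.99421 = -0.141928 + 0.897696 = 0.755768.
Q̄ = (S_0/π) × [bracket] = (1361/π) × 0.755768 = 327.41 W/m².
— Configuration B (ϕ=-18.5°):
cos h₀ = −tan(-18.5°) tan(+14.600°) = 0.0872, h₀ = 1.4835 rad.
Bracket: h₀ sin ϕ sin δ + cos ϕ cos δ sin h₀ = 1.4835×-0.31730×0.25207 + 0.94832×0.96771×0.99619 = -0.118653 + 0.914202 = 0.795549.
Q̄ = (S_0/π) × [bracket] = (1361/π) × 0.795549 = 344.65 W/m².
Ratio Q̄_A / Q̄_B = 327.41 / 344.65 = 0.9500.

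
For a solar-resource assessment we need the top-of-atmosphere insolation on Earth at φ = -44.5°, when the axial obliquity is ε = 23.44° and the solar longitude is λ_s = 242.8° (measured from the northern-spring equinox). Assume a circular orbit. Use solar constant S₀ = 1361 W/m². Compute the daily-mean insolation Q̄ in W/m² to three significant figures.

Q̄ ≈ 478 W/m²

Solar declination: sin δ = sin ε · sin λ_s = sin 23.44° × sin 242.8° = -0.35380, so δ = -20.720°.
cos H₀ = −tan(-44.5°) tan(-20.720°) = -0.3717, H₀ = 1.9517 rad.
Bracket: H₀ sin φ sin δ + cos φ cos δ sin H₀ = 1.9517×-0.70091×-0.35380 + 0.71325×0.93532×0.92834 = 0.483986 + 0.619311 = 1.103297.
Q̄ = (S₀/π) × [bracket] = (1361/π) × 1.103297 = 478.0 W/m².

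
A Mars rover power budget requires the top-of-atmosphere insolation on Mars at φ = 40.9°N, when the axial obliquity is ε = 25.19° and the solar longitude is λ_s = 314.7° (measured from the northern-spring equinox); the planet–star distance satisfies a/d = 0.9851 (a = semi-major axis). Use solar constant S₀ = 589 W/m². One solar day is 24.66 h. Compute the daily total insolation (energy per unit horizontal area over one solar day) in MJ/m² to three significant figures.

7.05 MJ/m²

Solar declination: sin δ = sin ε · sin λ_s = sin 25.19° × sin 314.7° = -0.30253, so δ = -17.610°.
cos H₀ = −tan(+40.9°) tan(-17.610°) = 0.2749, H₀ = 1.2923 rad.
Bracket: H₀ sin φ sin δ + cos φ cos δ sin H₀ = 1.2923×0.65474×-0.30253 + 0.75585×0.95314×0.96146 = -0.255977 + 0.692665 = 0.436688.
Inverse-square distance factor (a/d)² = 0.9851² = 0.970422.
Q̄ = (S₀/π) × 0.970422 × [bracket] = (589/π) × 0.970422 × 0.436688 = 79.451 W/m².
Daily total = Q̄ × 24.66 h × 3600 s/h = 79.451 × 24.66 × 3600 / 10⁶ = 7.053 MJ/m².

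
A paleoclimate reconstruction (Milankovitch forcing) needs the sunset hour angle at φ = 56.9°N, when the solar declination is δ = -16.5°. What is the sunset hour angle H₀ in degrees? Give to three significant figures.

cos H₀ = −tan φ · tan δ = −tan(+56.9°) × tan(-16.500°) = 0.4544, so H₀ = 1.0991 rad = 62.97°.

H₀ = 63.0°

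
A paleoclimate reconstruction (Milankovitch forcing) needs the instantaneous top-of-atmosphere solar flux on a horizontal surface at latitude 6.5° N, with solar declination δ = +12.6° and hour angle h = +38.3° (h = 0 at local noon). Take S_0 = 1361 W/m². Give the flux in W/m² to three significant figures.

cos θ_z = sin ϕ sin δ + cos ϕ cos δ cos h = 0.024695 + 0.760953 = 0.785648.
Flux = S_0 · cos θ_z = 1361 × 0.785648 = 1069 W/m².

1.07e+03 W/m²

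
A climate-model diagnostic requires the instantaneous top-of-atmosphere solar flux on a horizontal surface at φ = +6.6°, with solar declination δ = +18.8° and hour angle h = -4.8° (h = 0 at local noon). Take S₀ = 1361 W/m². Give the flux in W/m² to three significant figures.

cos θ_z = sin φ sin δ + cos φ cos δ cos h = 0.037040 + 0.937078 = 0.974118.
Flux = S₀ · cos θ_z = 1361 × 0.974118 = 1326 W/m².

1.33e+03 W/m²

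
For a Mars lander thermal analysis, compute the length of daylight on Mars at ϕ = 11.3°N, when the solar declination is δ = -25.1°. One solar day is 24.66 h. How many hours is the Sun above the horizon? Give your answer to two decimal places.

cos h₀ = −tan ϕ · tan δ = −tan(+11.3°) × tan(-25.100°) = 0.0936, so h₀ = 1.4771 rad = 84.63°.
Daylight = 2h₀/(2π) × 24.66 h = (1.4771/π) × 24.66 = 11.59 h.

11.59 h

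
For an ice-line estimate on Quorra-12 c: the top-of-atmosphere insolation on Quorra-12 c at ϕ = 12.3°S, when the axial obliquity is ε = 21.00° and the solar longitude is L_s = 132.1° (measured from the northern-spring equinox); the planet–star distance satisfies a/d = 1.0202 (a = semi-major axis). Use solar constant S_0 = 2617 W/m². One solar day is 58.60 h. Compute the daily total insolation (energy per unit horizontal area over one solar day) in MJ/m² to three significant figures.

156 MJ/m²

Solar declination: sin δ = sin ε · sin L_s = sin 21.00° × sin 132.1° = 0.26590, so δ = +15.420°.
cos h₀ = −tan(-12.3°) tan(+15.420°) = 0.0601, h₀ = 1.5106 rad.
Bracket: h₀ sin ϕ sin δ + cos ϕ cos δ sin h₀ = 1.5106×-0.21303×0.26590 + 0.97705×0.96400×0.99819 = -0.085567 + 0.940171 = 0.854604.
Inverse-square distance factor (a/d)² = 1.0202² = 1.040808.
Q̄ = (S_0/π) × 1.040808 × [bracket] = (2617/π) × 1.040808 × 0.854604 = 740.95 W/m².
Daily total = Q̄ × 58.60 h × 3600 s/h = 740.95 × 58.60 × 3600 / 10⁶ = 156.3 MJ/m².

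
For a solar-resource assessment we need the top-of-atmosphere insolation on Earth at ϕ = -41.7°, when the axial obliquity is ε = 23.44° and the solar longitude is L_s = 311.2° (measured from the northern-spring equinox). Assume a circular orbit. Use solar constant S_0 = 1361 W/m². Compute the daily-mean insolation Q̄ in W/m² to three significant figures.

Solar declination: sin δ = sin ε · sin L_s = sin 23.44° × sin 311.2° = -0.29930, so δ = -17.416°.
cos h₀ = −tan(-41.7°) tan(-17.416°) = -0.2795, h₀ = 1.8540 rad.
Bracket: h₀ sin ϕ sin δ + cos ϕ cos δ sin h₀ = 1.8540×-0.66523×-0.29930 + 0.74664×0.95416×0.96015 = 0.369138 + 0.684024 = 1.053162.
Q̄ = (S_0/π) × [bracket] = (1361/π) × 1.053162 = 456.3 W/m².

Q̄ ≈ 456 W/m²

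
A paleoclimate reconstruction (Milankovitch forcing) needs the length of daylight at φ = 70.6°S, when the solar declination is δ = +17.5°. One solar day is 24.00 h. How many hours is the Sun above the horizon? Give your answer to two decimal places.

3.53 h

cos H₀ = −tan φ · tan δ = −tan(-70.6°) × tan(+17.500°) = 0.8953, so H₀ = 0.4616 rad = 26.45°.
Daylight = 2H₀/(2π) × 24.00 h = (0.4616/π) × 24.00 = 3.53 h.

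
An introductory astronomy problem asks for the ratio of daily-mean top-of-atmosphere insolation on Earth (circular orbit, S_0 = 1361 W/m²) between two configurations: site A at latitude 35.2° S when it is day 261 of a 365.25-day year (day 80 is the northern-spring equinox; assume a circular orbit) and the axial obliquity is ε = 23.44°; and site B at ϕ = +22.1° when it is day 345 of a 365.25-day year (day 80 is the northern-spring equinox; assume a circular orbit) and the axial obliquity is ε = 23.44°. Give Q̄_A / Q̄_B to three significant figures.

Q̄_A / Q̄_B ≈ 1.28

— Configuration A (ϕ=-35.2°):
Solar longitude: L_s = 360° × (261 − 80)/365.25 = 178.398°.
sin δ = sin 23.44° × sin 178.398° = 0.01112, so δ = +0.637°.
cos h₀ = −tan(-35.2°) tan(+0.637°) = 0.0078, h₀ = 1.5630 rad.
Bracket: h₀ sin ϕ sin δ + cos ϕ cos δ sin h₀ = 1.5630×-0.57643×0.01112 + 0.81714×0.99994×0.99997 = -0.010019 + 0.817066 = 0.807047.
Q̄ = (S_0/π) × [bracket] = (1361/π) × 0.807047 = 349.63 W/m².
— Configuration B (ϕ=+22.1°):
Solar longitude: L_s = 360° × (345 − 80)/365.25 = 261.191°.
sin δ = sin 23.44° × sin 261.191° = -0.39310, so δ = -23.147°.
cos h₀ = −tan(+22.1°) tan(-23.147°) = 0.1736, h₀ = 1.3963 rad.
Bracket: h₀ sin ϕ sin δ + cos ϕ cos δ sin h₀ = 1.3963×0.37622×-0.39310 + 0.92653×0.91950×0.98482 = -0.206502 + 0.839012 = 0.632510.
Q̄ = (S_0/π) × [bracket] = (1361/π) × 0.632510 = 274.02 W/m².
Ratio Q̄_A / Q̄_B = 349.63 / 274.02 = 1.276.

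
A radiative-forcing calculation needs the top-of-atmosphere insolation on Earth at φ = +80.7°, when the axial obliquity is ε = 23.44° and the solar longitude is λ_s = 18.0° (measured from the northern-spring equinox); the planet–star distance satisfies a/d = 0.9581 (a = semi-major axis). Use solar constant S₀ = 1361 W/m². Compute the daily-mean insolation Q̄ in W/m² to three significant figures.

Q̄ ≈ 159 W/m²

Solar declination: sin δ = sin ε · sin λ_s = sin 23.44° × sin 18.0° = 0.12292, so δ = +7.061°.
cos H₀ = −tan(+80.7°) tan(+7.061°) = -0.7564, H₀ = 2.4286 rad.
Bracket: H₀ sin φ sin δ + cos φ cos δ sin H₀ = 2.4286×0.98686×0.12292 + 0.16160×0.99242×0.65413 = 0.294601 + 0.104906 = 0.399507.
Inverse-square distance factor (a/d)² = 0.9581² = 0.917956.
Q̄ = (S₀/π) × 0.917956 × [bracket] = (1361/π) × 0.917956 × 0.399507 = 158.9 W/m².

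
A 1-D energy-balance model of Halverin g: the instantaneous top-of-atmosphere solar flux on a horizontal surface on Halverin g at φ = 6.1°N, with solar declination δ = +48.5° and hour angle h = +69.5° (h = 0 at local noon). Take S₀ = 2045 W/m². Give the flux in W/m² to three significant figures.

cos θ_z = sin φ sin δ + cos φ cos δ cos h = 0.079587 + 0.230741 = 0.310328.
Flux = S₀ · cos θ_z = 2045 × 0.310328 = 634.6 W/m².

635 W/m²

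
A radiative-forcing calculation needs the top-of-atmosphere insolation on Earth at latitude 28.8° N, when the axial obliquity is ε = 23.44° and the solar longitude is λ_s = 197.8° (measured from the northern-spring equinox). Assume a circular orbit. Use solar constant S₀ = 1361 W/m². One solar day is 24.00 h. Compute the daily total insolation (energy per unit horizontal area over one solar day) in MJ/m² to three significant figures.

29.2 MJ/m²

Solar declination: sin δ = sin ε · sin λ_s = sin 23.44° × sin 197.8° = -0.12160, so δ = -6.985°.
cos H₀ = −tan(+28.8°) tan(-6.985°) = 0.0674, H₀ = 1.5034 rad.
Bracket: H₀ sin φ sin δ + cos φ cos δ sin H₀ = 1.5034×0.48175×-0.12160 + 0.87631×0.99258×0.99773 = -0.088070 + 0.867833 = 0.779763.
Q̄ = (S₀/π) × [bracket] = (1361/π) × 0.779763 = 337.81 W/m².
Daily total = Q̄ × 24.00 h × 3600 s/h = 337.81 × 24.00 × 3600 / 10⁶ = 29.19 MJ/m².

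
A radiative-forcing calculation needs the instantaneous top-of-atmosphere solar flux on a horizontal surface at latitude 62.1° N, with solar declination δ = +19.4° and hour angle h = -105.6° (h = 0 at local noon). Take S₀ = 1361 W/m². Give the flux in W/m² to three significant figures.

cos θ_z = sin φ sin δ + cos φ cos δ cos h = 0.293553 + -0.118691 = 0.174862.
Flux = S₀ · cos θ_z = 1361 × 0.174862 = 238.0 W/m².

238 W/m²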